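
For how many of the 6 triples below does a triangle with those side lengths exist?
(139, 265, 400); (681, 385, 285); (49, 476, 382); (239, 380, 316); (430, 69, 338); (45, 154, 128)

(139,265,400): 139+265 > 400 → valid
(285,385,681): 285+385 ≤ 681 → not valid
(49,382,476): 49+382 ≤ 476 → not valid
(239,316,380): 239+316 > 380 → valid
(69,338,430): 69+338 ≤ 430 → not valid
(45,128,154): 45+128 > 154 → valid
3 of the 6 triples form a triangle.

3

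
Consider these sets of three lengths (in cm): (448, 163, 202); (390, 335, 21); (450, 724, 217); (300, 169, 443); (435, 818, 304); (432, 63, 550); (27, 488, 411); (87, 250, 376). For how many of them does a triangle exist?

1

(163,202,448): 163+202 ≤ 448 → not valid
(21,335,390): 21+335 ≤ 390 → not valid
(217,450,724): 217+450 ≤ 724 → not valid
(169,300,443): 169+300 > 443 → valid
(304,435,818): 304+435 ≤ 818 → not valid
(63,432,550): 63+432 ≤ 550 → not valid
(27,411,488): 27+411 ≤ 488 → not valid
(87,250,376): 87+250 ≤ 376 → not valid
1 of the 8 triples forms a triangle.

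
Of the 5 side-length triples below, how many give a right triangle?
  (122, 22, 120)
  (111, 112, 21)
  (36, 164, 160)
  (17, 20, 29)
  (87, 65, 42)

(122,22,120): 22²+120² = 14884 = 122² → right
(111,112,21): 21²+111² = 12762 > 12544 = 112² → acute
(36,164,160): 36²+160² = 26896 = 164² → right
(17,20,29): 17²+20² = 689 < 841 = 29² → obtuse
(87,65,42): 42²+65² = 5989 < 7569 = 87² → obtuse
2 of the 5 are right.

2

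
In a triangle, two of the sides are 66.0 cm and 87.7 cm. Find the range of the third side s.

21.7 < s < 153.7

By the triangle inequality, s must be less than 66.0 + 87.7 = 153.7 and greater than |66.0 − 87.7| = 21.7.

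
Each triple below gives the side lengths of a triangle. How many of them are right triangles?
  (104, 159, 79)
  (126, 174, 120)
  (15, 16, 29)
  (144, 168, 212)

1

(104,159,79): 79²+104² = 17057 < 25281 = 159² → obtuse
(126,174,120): 120²+126² = 30276 = 174² → right
(15,16,29): 15²+16² = 481 < 841 = 29² → obtuse
(144,168,212): 144²+168² = 48960 > 44944 = 212² → acute
1 of the 4 is right.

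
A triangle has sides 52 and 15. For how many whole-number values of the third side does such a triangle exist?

The third side lies in the open interval (37, 67).
Integers from 38 to 66 inclusive: 66 − 38 + 1 = 29.

29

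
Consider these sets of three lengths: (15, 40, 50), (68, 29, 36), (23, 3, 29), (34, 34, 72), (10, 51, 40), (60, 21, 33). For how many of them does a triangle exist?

(15,40,50): 15+40 > 50 → valid
(29,36,68): 29+36 ≤ 68 → not valid
(3,23,29): 3+23 ≤ 29 → not valid
(34,34,72): 34+34 ≤ 72 → not valid
(10,40,51): 10+40 ≤ 51 → not valid
(21,33,60): 21+33 ≤ 60 → not valid
1 of the 6 triples forms a triangle.

1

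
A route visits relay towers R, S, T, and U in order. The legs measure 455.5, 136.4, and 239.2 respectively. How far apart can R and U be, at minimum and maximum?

79.9 ≤ RU ≤ 831.1

The maximum is all hops collinear in one direction: 455.5 + 136.4 + 239.2 = 831.1.
The longest hop is 455.5; the others sum to 375.6. Folding the others back against it leaves at least 455.5 − 375.6 = 79.9.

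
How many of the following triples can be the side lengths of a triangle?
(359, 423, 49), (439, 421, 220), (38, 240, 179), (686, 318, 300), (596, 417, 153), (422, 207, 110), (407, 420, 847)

1

(49,359,423): 49+359 ≤ 423 → not valid
(220,421,439): 220+421 > 439 → valid
(38,179,240): 38+179 ≤ 240 → not valid
(300,318,686): 300+318 ≤ 686 → not valid
(153,417,596): 153+417 ≤ 596 → not valid
(110,207,422): 110+207 ≤ 422 → not valid
(407,420,847): 407+420 ≤ 847 → not valid
1 of the 7 triples forms a triangle.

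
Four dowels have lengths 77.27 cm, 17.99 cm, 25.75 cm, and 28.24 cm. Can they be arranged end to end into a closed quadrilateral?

No

For a quadrilateral, each side must be shorter than the sum of the others.
Here the longest side is 77.27, but the remaining 3 sides sum to only 71.98.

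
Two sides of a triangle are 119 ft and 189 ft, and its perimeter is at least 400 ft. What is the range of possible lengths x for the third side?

92 ≤ x < 308

Triangle inequality alone gives 70 < x < 308.
The perimeter condition gives x ≥ 400 − 119 − 189 = 92.
Intersecting the two: 92 ≤ x < 308.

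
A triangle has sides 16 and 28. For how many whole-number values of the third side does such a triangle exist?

The third side lies in the open interval (12, 44).
Integers from 13 to 43 inclusive: 43 − 13 + 1 = 31.

31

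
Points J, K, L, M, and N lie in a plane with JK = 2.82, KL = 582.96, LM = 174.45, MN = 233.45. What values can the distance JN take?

The maximum is all hops collinear in one direction: 2.82 + 582.96 + 174.45 + 233.45 = 993.68.
The longest hop is 582.96; the others sum to 410.72. Folding the others back against it leaves at least 582.96 − 410.72 = 172.24.

172.24 ≤ JN ≤ 993.68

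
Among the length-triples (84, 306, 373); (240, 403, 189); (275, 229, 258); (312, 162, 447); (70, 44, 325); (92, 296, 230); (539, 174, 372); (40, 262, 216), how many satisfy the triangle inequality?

6

(84,306,373): 84+306 > 373 → valid
(189,240,403): 189+240 > 403 → valid
(229,258,275): 229+258 > 275 → valid
(162,312,447): 162+312 > 447 → valid
(44,70,325): 44+70 ≤ 325 → not valid
(92,230,296): 92+230 > 296 → valid
(174,372,539): 174+372 > 539 → valid
(40,216,262): 40+216 ≤ 262 → not valid
6 of the 8 triples form a triangle.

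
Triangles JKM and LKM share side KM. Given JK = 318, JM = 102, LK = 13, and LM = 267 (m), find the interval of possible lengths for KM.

From triangle JKM: |318 − 102| < KM < 318 + 102, i.e. 216 < KM < 420.
From triangle LKM: 254 < KM < 280.
Both must hold, so KM lies in the intersection.

254 < KM < 280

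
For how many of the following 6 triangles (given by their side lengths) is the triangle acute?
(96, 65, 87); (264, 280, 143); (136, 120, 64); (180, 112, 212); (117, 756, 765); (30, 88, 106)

(96,65,87): 65²+87² = 11794 > 9216 = 96² → acute
(264,280,143): 143²+264² = 90145 > 78400 = 280² → acute
(136,120,64): 64²+120² = 18496 = 136² → right
(180,112,212): 112²+180² = 44944 = 212² → right
(117,756,765): 117²+756² = 585225 = 765² → right
(30,88,106): 30²+88² = 8644 < 11236 = 106² → obtuse
2 of the 6 are acute.

2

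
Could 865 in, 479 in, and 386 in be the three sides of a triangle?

The two shorter sides sum to 865, exactly equal to the longest side 865.
That gives only a degenerate (flat) triangle — the inequality must be strict.

No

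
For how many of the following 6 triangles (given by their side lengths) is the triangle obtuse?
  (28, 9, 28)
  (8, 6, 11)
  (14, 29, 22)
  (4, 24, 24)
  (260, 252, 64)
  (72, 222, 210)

(28,9,28): 9²+28² = 865 > 784 = 28² → acute
(8,6,11): 6²+8² = 100 < 121 = 11² → obtuse
(14,29,22): 14²+22² = 680 < 841 = 29² → obtuse
(4,24,24): 4²+24² = 592 > 576 = 24² → acute
(260,252,64): 64²+252² = 67600 = 260² → right
(72,222,210): 72²+210² = 49284 = 222² → right
2 of the 6 are obtuse.

2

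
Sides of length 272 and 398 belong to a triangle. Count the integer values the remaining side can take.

543

The third side lies in the open interval (126, 670).
Integers from 127 to 669 inclusive: 669 − 127 + 1 = 543.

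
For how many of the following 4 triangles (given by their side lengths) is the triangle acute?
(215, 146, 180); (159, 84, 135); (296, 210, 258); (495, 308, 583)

(215,146,180): 146²+180² = 53716 > 46225 = 215² → acute
(159,84,135): 84²+135² = 25281 = 159² → right
(296,210,258): 210²+258² = 110664 > 87616 = 296² → acute
(495,308,583): 308²+495² = 339889 = 583² → right
2 of the 4 are acute.

2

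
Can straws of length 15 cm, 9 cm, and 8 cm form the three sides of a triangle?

Yes

The longest side is 15, and the other two sum to 17.
Since 17 > 15, the triangle inequality holds.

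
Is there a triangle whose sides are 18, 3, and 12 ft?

No

The longest side is 18, but the other two sum to only 15.
15 < 18, so the triangle inequality fails.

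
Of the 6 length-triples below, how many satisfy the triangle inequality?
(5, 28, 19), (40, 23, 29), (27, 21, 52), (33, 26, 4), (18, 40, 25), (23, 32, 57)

2

(5,19,28): 5+19 ≤ 28 → not valid
(23,29,40): 23+29 > 40 → valid
(21,27,52): 21+27 ≤ 52 → not valid
(4,26,33): 4+26 ≤ 33 → not valid
(18,25,40): 18+25 > 40 → valid
(23,32,57): 23+32 ≤ 57 → not valid
2 of the 6 triples form a triangle.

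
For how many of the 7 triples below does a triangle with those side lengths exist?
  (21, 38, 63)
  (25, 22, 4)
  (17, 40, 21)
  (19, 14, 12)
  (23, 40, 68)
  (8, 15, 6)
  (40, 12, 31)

(21,38,63): 21+38 ≤ 63 → not valid
(4,22,25): 4+22 > 25 → valid
(17,21,40): 17+21 ≤ 40 → not valid
(12,14,19): 12+14 > 19 → valid
(23,40,68): 23+40 ≤ 68 → not valid
(6,8,15): 6+8 ≤ 15 → not valid
(12,31,40): 12+31 > 40 → valid
3 of the 7 triples form a triangle.

3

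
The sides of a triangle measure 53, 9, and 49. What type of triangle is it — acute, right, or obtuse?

obtuse

Compare the square of the longest side to the sum of squares of the other two: 9² + 49² = 2482 < 2809 = 53².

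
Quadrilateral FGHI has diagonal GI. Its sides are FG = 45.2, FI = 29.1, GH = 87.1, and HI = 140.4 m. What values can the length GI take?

53.3 < GI < 74.3

From triangle FGI: |45.2 − 29.1| < GI < 45.2 + 29.1, i.e. 16.1 < GI < 74.3.
From triangle HGI: 53.3 < GI < 227.5.
Both must hold, so GI lies in the intersection.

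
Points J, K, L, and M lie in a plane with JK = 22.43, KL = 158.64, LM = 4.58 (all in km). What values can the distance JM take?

The maximum is all hops collinear in one direction: 22.43 + 158.64 + 4.58 = 185.65.
The longest hop is 158.64; the others sum to 27.01. Folding the others back against it leaves at least 158.64 − 27.01 = 131.63.

131.63 ≤ JM ≤ 185.65 km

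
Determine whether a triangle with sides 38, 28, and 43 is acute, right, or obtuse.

Compare the square of the longest side to the sum of squares of the other two: 28² + 38² = 2228 > 1849 = 43².

acute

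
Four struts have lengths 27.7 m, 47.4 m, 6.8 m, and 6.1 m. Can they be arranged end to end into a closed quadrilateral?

For a quadrilateral, each side must be shorter than the sum of the others.
Here the longest side is 47.4, but the remaining 3 sides sum to only 40.6.

No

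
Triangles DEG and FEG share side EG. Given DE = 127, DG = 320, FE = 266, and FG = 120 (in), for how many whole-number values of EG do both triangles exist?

From triangle DEG: 193 < EG < 447.
From triangle FEG: 146 < EG < 386.
Intersection: 193 < EG < 386, so integers 194 through 385: 192 values.

192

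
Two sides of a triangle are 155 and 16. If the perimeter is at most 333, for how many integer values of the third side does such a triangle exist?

23

Triangle inequality: 139 < x < 171. Perimeter ≤ 333 gives x ≤ 333 − 155 − 16 = 162.
So 139 < x ≤ 162; integers 140 through 162: 23 values.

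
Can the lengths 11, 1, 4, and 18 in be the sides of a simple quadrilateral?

No

For a quadrilateral, each side must be shorter than the sum of the others.
Here the longest side is 18, but the remaining 3 sides sum to only 16.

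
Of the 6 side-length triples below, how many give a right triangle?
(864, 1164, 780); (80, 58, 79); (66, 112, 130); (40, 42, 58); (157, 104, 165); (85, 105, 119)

3

(864,1164,780): 780²+864² = 1354896 = 1164² → right
(80,58,79): 58²+79² = 9605 > 6400 = 80² → acute
(66,112,130): 66²+112² = 16900 = 130² → right
(40,42,58): 40²+42² = 3364 = 58² → right
(157,104,165): 104²+157² = 35465 > 27225 = 165² → acute
(85,105,119): 85²+105² = 18250 > 14161 = 119² → acute
3 of the 6 are right.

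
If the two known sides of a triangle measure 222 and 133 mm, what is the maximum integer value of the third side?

The third side must be strictly less than 222 + 133 = 355.
The largest integer below 355 is 354.

354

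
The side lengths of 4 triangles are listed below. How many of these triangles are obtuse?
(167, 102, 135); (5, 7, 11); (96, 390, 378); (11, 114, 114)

1

(167,102,135): 102²+135² = 28629 > 27889 = 167² → acute
(5,7,11): 5²+7² = 74 < 121 = 11² → obtuse
(96,390,378): 96²+378² = 152100 = 390² → right
(11,114,114): 11²+114² = 13117 > 12996 = 114² → acute
1 of the 4 is obtuse.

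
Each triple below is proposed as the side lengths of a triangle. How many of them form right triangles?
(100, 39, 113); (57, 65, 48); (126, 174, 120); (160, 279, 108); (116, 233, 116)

(100,39,113): 39²+100² = 11521 < 12769 = 113² → obtuse
(57,65,48): 48²+57² = 5553 > 4225 = 65² → acute
(126,174,120): 120²+126² = 30276 = 174² → right
(160,279,108): 108+160 ≤ 279, not a triangle
(116,233,116): 116+116 ≤ 233, not a triangle
1 of the 5 is right.

1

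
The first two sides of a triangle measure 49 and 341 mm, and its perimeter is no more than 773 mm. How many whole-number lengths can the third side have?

Triangle inequality: 292 < x < 390. Perimeter ≤ 773 gives x ≤ 773 − 49 − 341 = 383.
So 292 < x ≤ 383; integers 293 through 383: 91 values.

91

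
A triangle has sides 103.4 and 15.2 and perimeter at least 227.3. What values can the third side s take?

Triangle inequality alone gives 88.2 < s < 118.6.
The perimeter condition gives s ≥ 227.3 − 103.4 − 15.2 = 108.7.
Intersecting the two: 108.7 ≤ s < 118.6.

108.7 ≤ s < 118.6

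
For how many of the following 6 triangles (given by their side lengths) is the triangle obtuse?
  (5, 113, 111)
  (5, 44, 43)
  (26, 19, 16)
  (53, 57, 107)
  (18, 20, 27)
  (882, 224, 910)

(5,113,111): 5²+111² = 12346 < 12769 = 113² → obtuse
(5,44,43): 5²+43² = 1874 < 1936 = 44² → obtuse
(26,19,16): 16²+19² = 617 < 676 = 26² → obtuse
(53,57,107): 53²+57² = 6058 < 11449 = 107² → obtuse
(18,20,27): 18²+20² = 724 < 729 = 27² → obtuse
(882,224,910): 224²+882² = 828100 = 910² → right
5 of the 6 are obtuse.

5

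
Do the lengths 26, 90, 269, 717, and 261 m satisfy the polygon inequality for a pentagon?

For a pentagon, each side must be shorter than the sum of the others.
Here the longest side is 717, but the remaining 4 sides sum to only 646.

No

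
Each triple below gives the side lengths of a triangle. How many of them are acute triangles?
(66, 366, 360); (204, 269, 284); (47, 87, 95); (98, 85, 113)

3

(66,366,360): 66²+360² = 133956 = 366² → right
(204,269,284): 204²+269² = 113977 > 80656 = 284² → acute
(47,87,95): 47²+87² = 9778 > 9025 = 95² → acute
(98,85,113): 85²+98² = 16829 > 12769 = 113² → acute
3 of the 4 are acute.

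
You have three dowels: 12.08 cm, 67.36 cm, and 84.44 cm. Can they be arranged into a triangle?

The longest side is 84.44, but the other two sum to only 79.44.
79.44 < 84.44, so the triangle inequality fails.

No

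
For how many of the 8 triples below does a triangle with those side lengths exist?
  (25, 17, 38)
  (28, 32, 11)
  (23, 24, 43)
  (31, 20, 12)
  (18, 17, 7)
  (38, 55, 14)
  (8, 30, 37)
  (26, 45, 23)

7

(17,25,38): 17+25 > 38 → valid
(11,28,32): 11+28 > 32 → valid
(23,24,43): 23+24 > 43 → valid
(12,20,31): 12+20 > 31 → valid
(7,17,18): 7+17 > 18 → valid
(14,38,55): 14+38 ≤ 55 → not valid
(8,30,37): 8+30 > 37 → valid
(23,26,45): 23+26 > 45 → valid
7 of the 8 triples form a triangle.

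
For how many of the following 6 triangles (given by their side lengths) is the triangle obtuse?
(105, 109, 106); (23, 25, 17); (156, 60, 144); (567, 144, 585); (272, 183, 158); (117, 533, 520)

(105,109,106): 105²+106² = 22261 > 11881 = 109² → acute
(23,25,17): 17²+23² = 818 > 625 = 25² → acute
(156,60,144): 60²+144² = 24336 = 156² → right
(567,144,585): 144²+567² = 342225 = 585² → right
(272,183,158): 158²+183² = 58453 < 73984 = 272² → obtuse
(117,533,520): 117²+520² = 284089 = 533² → right
1 of the 6 is obtuse.

1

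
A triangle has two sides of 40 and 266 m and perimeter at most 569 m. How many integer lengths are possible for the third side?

Triangle inequality: 226 < x < 306. Perimeter ≤ 569 gives x ≤ 569 − 40 − 266 = 263.
So 226 < x ≤ 263; integers 227 through 263: 37 values.

37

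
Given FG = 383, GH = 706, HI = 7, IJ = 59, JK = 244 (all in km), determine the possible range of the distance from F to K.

The maximum is all hops collinear in one direction: 383 + 706 + 7 + 59 + 244 = 1399.
The longest hop is 706; the others sum to 693. Folding the others back against it leaves at least 706 − 693 = 13.

13 ≤ FK ≤ 1399 km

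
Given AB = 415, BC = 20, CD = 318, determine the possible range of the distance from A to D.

The maximum is all hops collinear in one direction: 415 + 20 + 318 = 753.
The longest hop is 415; the others sum to 338. Folding the others back against it leaves at least 415 − 338 = 77.

77 ≤ AD ≤ 753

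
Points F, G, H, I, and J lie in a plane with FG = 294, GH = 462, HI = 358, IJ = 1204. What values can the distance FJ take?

90 ≤ FJ ≤ 2318

The maximum is all hops collinear in one direction: 294 + 462 + 358 + 1204 = 2318.
The longest hop is 1204; the others sum to 1114. Folding the others back against it leaves at least 1204 − 1114 = 90.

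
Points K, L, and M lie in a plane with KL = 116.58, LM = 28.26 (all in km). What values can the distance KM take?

By the triangle inequality, |116.58 − 28.26| ≤ KM ≤ 116.58 + 28.26.

88.32 ≤ KM ≤ 144.84 km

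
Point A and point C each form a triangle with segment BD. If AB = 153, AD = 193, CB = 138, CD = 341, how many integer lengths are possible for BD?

142

From triangle ABD: 40 < BD < 346.
From triangle CBD: 203 < BD < 479.
Intersection: 203 < BD < 346, so integers 204 through 345: 142 values.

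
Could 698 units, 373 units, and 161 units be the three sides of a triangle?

The longest side is 698, but the other two sum to only 534.
534 < 698, so the triangle inequality fails.

No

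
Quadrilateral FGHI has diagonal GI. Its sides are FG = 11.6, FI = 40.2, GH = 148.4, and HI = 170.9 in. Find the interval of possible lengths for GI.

From triangle FGI: |11.6 − 40.2| < GI < 11.6 + 40.2, i.e. 28.6 < GI < 51.8.
From triangle HGI: 22.5 < GI < 319.3.
Both must hold, so GI lies in the intersection.

28.6 < GI < 51.8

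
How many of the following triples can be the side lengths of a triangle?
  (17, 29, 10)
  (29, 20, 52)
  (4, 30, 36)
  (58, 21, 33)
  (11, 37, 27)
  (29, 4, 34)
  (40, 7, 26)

1

(10,17,29): 10+17 ≤ 29 → not valid
(20,29,52): 20+29 ≤ 52 → not valid
(4,30,36): 4+30 ≤ 36 → not valid
(21,33,58): 21+33 ≤ 58 → not valid
(11,27,37): 11+27 > 37 → valid
(4,29,34): 4+29 ≤ 34 → not valid
(7,26,40): 7+26 ≤ 40 → not valid
1 of the 7 triples forms a triangle.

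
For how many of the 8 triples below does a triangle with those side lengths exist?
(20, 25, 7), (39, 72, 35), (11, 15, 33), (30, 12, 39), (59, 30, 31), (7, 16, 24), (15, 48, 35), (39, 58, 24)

6

(7,20,25): 7+20 > 25 → valid
(35,39,72): 35+39 > 72 → valid
(11,15,33): 11+15 ≤ 33 → not valid
(12,30,39): 12+30 > 39 → valid
(30,31,59): 30+31 > 59 → valid
(7,16,24): 7+16 ≤ 24 → not valid
(15,35,48): 15+35 > 48 → valid
(24,39,58): 24+39 > 58 → valid
6 of the 8 triples form a triangle.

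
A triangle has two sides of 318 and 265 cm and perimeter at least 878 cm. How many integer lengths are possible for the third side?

Triangle inequality: 53 < x < 583. Perimeter ≥ 878 gives x ≥ 878 − 318 − 265 = 295.
So 295 ≤ x < 583; integers 295 through 582: 288 values.

288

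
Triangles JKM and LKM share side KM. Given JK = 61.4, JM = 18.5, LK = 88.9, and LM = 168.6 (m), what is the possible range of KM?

79.7 < KM < 79.9

From triangle JKM: |61.4 − 18.5| < KM < 61.4 + 18.5, i.e. 42.9 < KM < 79.9.
From triangle LKM: 79.7 < KM < 257.5.
Both must hold, so KM lies in the intersection.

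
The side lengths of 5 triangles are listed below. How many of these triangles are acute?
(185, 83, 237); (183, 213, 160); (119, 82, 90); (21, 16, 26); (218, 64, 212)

(185,83,237): 83²+185² = 41114 < 56169 = 237² → obtuse
(183,213,160): 160²+183² = 59089 > 45369 = 213² → acute
(119,82,90): 82²+90² = 14824 > 14161 = 119² → acute
(21,16,26): 16²+21² = 697 > 676 = 26² → acute
(218,64,212): 64²+212² = 49040 > 47524 = 218² → acute
4 of the 5 are acute.

4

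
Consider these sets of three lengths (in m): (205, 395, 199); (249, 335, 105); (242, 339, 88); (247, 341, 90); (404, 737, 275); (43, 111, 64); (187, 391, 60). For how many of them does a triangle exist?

2

(199,205,395): 199+205 > 395 → valid
(105,249,335): 105+249 > 335 → valid
(88,242,339): 88+242 ≤ 339 → not valid
(90,247,341): 90+247 ≤ 341 → not valid
(275,404,737): 275+404 ≤ 737 → not valid
(43,64,111): 43+64 ≤ 111 → not valid
(60,187,391): 60+187 ≤ 391 → not valid
2 of the 7 triples form a triangle.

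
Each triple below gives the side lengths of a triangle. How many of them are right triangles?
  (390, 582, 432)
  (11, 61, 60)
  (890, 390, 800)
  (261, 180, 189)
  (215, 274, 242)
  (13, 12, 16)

(390,582,432): 390²+432² = 338724 = 582² → right
(11,61,60): 11²+60² = 3721 = 61² → right
(890,390,800): 390²+800² = 792100 = 890² → right
(261,180,189): 180²+189² = 68121 = 261² → right
(215,274,242): 215²+242² = 104789 > 75076 = 274² → acute
(13,12,16): 12²+13² = 313 > 256 = 16² → acute
4 of the 6 are right.

4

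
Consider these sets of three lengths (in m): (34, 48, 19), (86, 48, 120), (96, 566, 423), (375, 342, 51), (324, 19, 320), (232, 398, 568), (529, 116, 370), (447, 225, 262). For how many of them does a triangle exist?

6

(19,34,48): 19+34 > 48 → valid
(48,86,120): 48+86 > 120 → valid
(96,423,566): 96+423 ≤ 566 → not valid
(51,342,375): 51+342 > 375 → valid
(19,320,324): 19+320 > 324 → valid
(232,398,568): 232+398 > 568 → valid
(116,370,529): 116+370 ≤ 529 → not valid
(225,262,447): 225+262 > 447 → valid
6 of the 8 triples form a triangle.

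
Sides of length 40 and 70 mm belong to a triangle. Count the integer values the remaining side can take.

The third side lies in the open interval (30, 110).
Integers from 31 to 109 inclusive: 109 − 31 + 1 = 79.

79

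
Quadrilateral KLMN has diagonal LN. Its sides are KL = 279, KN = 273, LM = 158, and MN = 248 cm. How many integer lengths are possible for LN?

From triangle KLN: 6 < LN < 552.
From triangle MLN: 90 < LN < 406.
Intersection: 90 < LN < 406, so integers 91 through 405: 315 values.

315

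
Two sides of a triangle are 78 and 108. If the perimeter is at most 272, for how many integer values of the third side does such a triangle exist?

Triangle inequality: 30 < x < 186. Perimeter ≤ 272 gives x ≤ 272 − 78 − 108 = 86.
So 30 < x ≤ 86; integers 31 through 86: 56 values.

56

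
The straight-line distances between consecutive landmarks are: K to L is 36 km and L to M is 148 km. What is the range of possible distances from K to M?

112 ≤ KM ≤ 184 km

By the triangle inequality, |36 − 148| ≤ KM ≤ 36 + 148.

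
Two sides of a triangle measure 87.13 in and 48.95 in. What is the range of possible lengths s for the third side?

38.18 < s < 136.08

By the triangle inequality, s must be less than 87.13 + 48.95 = 136.08 and greater than |87.13 − 48.95| = 38.18.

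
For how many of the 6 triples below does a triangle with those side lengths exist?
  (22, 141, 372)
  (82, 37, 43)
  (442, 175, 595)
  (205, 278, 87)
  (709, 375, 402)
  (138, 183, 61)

(22,141,372): 22+141 ≤ 372 → not valid
(37,43,82): 37+43 ≤ 82 → not valid
(175,442,595): 175+442 > 595 → valid
(87,205,278): 87+205 > 278 → valid
(375,402,709): 375+402 > 709 → valid
(61,138,183): 61+138 > 183 → valid
4 of the 6 triples form a triangle.

4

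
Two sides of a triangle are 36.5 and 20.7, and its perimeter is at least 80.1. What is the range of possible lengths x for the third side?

Triangle inequality alone gives 15.8 < x < 57.2.
The perimeter condition gives x ≥ 80.1 − 36.5 − 20.7 = 22.9.
Intersecting the two: 22.9 ≤ x < 57.2.

22.9 ≤ x < 57.2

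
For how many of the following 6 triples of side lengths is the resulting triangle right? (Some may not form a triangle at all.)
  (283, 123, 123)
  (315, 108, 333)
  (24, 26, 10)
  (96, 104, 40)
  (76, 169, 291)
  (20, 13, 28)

(283,123,123): 123+123 ≤ 283, not a triangle
(315,108,333): 108²+315² = 110889 = 333² → right
(24,26,10): 10²+24² = 676 = 26² → right
(96,104,40): 40²+96² = 10816 = 104² → right
(76,169,291): 76+169 ≤ 291, not a triangle
(20,13,28): 13²+20² = 569 < 784 = 28² → obtuse
3 of the 6 are right.

3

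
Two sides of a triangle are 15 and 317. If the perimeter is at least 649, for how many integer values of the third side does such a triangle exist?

Triangle inequality: 302 < x < 332. Perimeter ≥ 649 gives x ≥ 649 − 15 − 317 = 317.
So 317 ≤ x < 332; integers 317 through 331: 15 values.

15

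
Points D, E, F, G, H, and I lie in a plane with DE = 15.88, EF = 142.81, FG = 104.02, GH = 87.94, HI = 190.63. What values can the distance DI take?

The maximum is all hops collinear in one direction: 15.88 + 142.81 + 104.02 + 87.94 + 190.63 = 541.28.
The longest hop is 190.63; the others sum to 350.65. Since 190.63 ≤ 350.65, the path can fold back on itself completely, so the minimum distance is 0.

0 ≤ DI ≤ 541.28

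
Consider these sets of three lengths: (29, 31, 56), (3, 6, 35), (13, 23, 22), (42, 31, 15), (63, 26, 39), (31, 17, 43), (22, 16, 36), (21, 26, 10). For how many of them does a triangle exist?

7

(29,31,56): 29+31 > 56 → valid
(3,6,35): 3+6 ≤ 35 → not valid
(13,22,23): 13+22 > 23 → valid
(15,31,42): 15+31 > 42 → valid
(26,39,63): 26+39 > 63 → valid
(17,31,43): 17+31 > 43 → valid
(16,22,36): 16+22 > 36 → valid
(10,21,26): 10+21 > 26 → valid
7 of the 8 triples form a triangle.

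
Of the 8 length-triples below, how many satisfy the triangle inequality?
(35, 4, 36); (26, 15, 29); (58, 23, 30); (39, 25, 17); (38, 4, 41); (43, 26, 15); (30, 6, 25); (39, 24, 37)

(4,35,36): 4+35 > 36 → valid
(15,26,29): 15+26 > 29 → valid
(23,30,58): 23+30 ≤ 58 → not valid
(17,25,39): 17+25 > 39 → valid
(4,38,41): 4+38 > 41 → valid
(15,26,43): 15+26 ≤ 43 → not valid
(6,25,30): 6+25 > 30 → valid
(24,37,39): 24+37 > 39 → valid
6 of the 8 triples form a triangle.

6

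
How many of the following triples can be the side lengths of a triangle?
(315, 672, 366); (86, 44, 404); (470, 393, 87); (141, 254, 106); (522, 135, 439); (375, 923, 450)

(315,366,672): 315+366 > 672 → valid
(44,86,404): 44+86 ≤ 404 → not valid
(87,393,470): 87+393 > 470 → valid
(106,141,254): 106+141 ≤ 254 → not valid
(135,439,522): 135+439 > 522 → valid
(375,450,923): 375+450 ≤ 923 → not valid
3 of the 6 triples form a triangle.

3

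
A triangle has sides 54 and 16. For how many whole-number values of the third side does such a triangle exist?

The third side lies in the open interval (38, 70).
Integers from 39 to 69 inclusive: 69 − 39 + 1 = 31.

31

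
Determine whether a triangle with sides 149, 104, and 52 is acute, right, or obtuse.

obtuse

Compare the square of the longest side to the sum of squares of the other two: 52² + 104² = 13520 < 22201 = 149².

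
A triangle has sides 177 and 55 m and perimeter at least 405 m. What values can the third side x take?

Triangle inequality alone gives 122 < x < 232.
The perimeter condition gives x ≥ 405 − 177 − 55 = 173.
Intersecting the two: 173 ≤ x < 232.

173 ≤ x < 232 m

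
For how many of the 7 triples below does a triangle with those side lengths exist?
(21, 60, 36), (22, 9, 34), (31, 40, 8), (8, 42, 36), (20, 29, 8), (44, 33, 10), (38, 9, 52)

(21,36,60): 21+36 ≤ 60 → not valid
(9,22,34): 9+22 ≤ 34 → not valid
(8,31,40): 8+31 ≤ 40 → not valid
(8,36,42): 8+36 > 42 → valid
(8,20,29): 8+20 ≤ 29 → not valid
(10,33,44): 10+33 ≤ 44 → not valid
(9,38,52): 9+38 ≤ 52 → not valid
1 of the 7 triples forms a triangle.

1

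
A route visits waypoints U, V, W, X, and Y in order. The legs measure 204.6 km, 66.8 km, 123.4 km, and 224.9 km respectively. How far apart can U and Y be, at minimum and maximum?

0 ≤ UY ≤ 619.7 km

The maximum is all hops collinear in one direction: 204.6 + 66.8 + 123.4 + 224.9 = 619.7.
The longest hop is 224.9; the others sum to 394.8. Since 224.9 ≤ 394.8, the path can fold back on itself completely, so the minimum distance is 0.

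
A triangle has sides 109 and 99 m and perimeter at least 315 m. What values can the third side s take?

Triangle inequality alone gives 10 < s < 208.
The perimeter condition gives s ≥ 315 − 109 − 99 = 107.
Intersecting the two: 107 ≤ s < 208.

107 ≤ s < 208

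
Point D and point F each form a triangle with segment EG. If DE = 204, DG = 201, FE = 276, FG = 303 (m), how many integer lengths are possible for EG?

From triangle DEG: 3 < EG < 405.
From triangle FEG: 27 < EG < 579.
Intersection: 27 < EG < 405, so integers 28 through 404: 377 values.

377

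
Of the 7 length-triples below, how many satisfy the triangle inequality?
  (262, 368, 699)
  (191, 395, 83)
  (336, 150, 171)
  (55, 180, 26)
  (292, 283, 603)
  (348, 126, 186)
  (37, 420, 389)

1

(262,368,699): 262+368 ≤ 699 → not valid
(83,191,395): 83+191 ≤ 395 → not valid
(150,171,336): 150+171 ≤ 336 → not valid
(26,55,180): 26+55 ≤ 180 → not valid
(283,292,603): 283+292 ≤ 603 → not valid
(126,186,348): 126+186 ≤ 348 → not valid
(37,389,420): 37+389 > 420 → valid
1 of the 7 triples forms a triangle.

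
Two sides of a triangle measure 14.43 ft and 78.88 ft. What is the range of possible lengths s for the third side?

64.45 < s < 93.31 (ft)

By the triangle inequality, s must be less than 14.43 + 78.88 = 93.31 and greater than |14.43 − 78.88| = 64.45.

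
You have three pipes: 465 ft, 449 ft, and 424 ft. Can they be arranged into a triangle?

Yes

The longest side is 465, and the other two sum to 873.
Since 873 > 465, the triangle inequality holds.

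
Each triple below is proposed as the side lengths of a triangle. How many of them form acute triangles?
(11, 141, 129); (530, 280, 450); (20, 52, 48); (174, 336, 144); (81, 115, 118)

1

(11,141,129): 11+129 ≤ 141, not a triangle
(530,280,450): 280²+450² = 280900 = 530² → right
(20,52,48): 20²+48² = 2704 = 52² → right
(174,336,144): 144+174 ≤ 336, not a triangle
(81,115,118): 81²+115² = 19786 > 13924 = 118² → acute
1 of the 5 is acute.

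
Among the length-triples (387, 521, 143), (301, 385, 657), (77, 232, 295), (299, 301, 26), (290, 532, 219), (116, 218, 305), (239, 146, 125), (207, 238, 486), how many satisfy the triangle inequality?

6

(143,387,521): 143+387 > 521 → valid
(301,385,657): 301+385 > 657 → valid
(77,232,295): 77+232 > 295 → valid
(26,299,301): 26+299 > 301 → valid
(219,290,532): 219+290 ≤ 532 → not valid
(116,218,305): 116+218 > 305 → valid
(125,146,239): 125+146 > 239 → valid
(207,238,486): 207+238 ≤ 486 → not valid
6 of the 8 triples form a triangle.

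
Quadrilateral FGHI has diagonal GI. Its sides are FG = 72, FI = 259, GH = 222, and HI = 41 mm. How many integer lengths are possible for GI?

From triangle FGI: 187 < GI < 331.
From triangle HGI: 181 < GI < 263.
Intersection: 187 < GI < 263, so integers 188 through 262: 75 values.

75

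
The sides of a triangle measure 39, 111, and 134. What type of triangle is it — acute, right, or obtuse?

obtuse

Compare the square of the longest side to the sum of squares of the other two: 39² + 111² = 13842 < 17956 = 134².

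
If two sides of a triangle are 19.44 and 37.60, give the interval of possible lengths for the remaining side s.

18.16 < s < 57.04

By the triangle inequality, s must be less than 19.44 + 37.60 = 57.04 and greater than |19.44 − 37.60| = 18.16.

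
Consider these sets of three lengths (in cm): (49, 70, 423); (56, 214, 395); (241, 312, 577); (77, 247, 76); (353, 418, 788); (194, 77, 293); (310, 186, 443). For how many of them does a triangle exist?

(49,70,423): 49+70 ≤ 423 → not valid
(56,214,395): 56+214 ≤ 395 → not valid
(241,312,577): 241+312 ≤ 577 → not valid
(76,77,247): 76+77 ≤ 247 → not valid
(353,418,788): 353+418 ≤ 788 → not valid
(77,194,293): 77+194 ≤ 293 → not valid
(186,310,443): 186+310 > 443 → valid
1 of the 7 triples forms a triangle.

1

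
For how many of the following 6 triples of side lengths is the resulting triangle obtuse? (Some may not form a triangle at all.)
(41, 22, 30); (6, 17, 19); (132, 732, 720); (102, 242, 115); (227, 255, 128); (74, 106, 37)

3

(41,22,30): 22²+30² = 1384 < 1681 = 41² → obtuse
(6,17,19): 6²+17² = 325 < 361 = 19² → obtuse
(132,732,720): 132²+720² = 535824 = 732² → right
(102,242,115): 102+115 ≤ 242, not a triangle
(227,255,128): 128²+227² = 67913 > 65025 = 255² → acute
(74,106,37): 37²+74² = 6845 < 11236 = 106² → obtuse
3 of the 6 are obtuse.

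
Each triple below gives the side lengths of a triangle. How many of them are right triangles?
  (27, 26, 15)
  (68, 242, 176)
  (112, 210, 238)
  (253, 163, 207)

(27,26,15): 15²+26² = 901 > 729 = 27² → acute
(68,242,176): 68²+176² = 35600 < 58564 = 242² → obtuse
(112,210,238): 112²+210² = 56644 = 238² → right
(253,163,207): 163²+207² = 69418 > 64009 = 253² → acute
1 of the 4 is right.

1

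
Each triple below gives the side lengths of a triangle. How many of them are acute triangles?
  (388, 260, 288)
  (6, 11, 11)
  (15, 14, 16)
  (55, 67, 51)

3

(388,260,288): 260²+288² = 150544 = 388² → right
(6,11,11): 6²+11² = 157 > 121 = 11² → acute
(15,14,16): 14²+15² = 421 > 256 = 16² → acute
(55,67,51): 51²+55² = 5626 > 4489 = 67² → acute
3 of the 4 are acute.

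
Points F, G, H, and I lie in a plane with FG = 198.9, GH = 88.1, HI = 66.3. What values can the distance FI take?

The maximum is all hops collinear in one direction: 198.9 + 88.1 + 66.3 = 353.3.
The longest hop is 198.9; the others sum to 154.4. Folding the others back against it leaves at least 198.9 − 154.4 = 44.5.

44.5 ≤ FI ≤ 353.3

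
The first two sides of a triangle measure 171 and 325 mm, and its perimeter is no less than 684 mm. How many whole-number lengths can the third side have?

308

Triangle inequality: 154 < x < 496. Perimeter ≥ 684 gives x ≥ 684 − 171 − 325 = 188.
So 188 ≤ x < 496; integers 188 through 495: 308 values.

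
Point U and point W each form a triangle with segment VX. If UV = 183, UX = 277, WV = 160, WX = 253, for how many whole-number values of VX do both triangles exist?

From triangle UVX: 94 < VX < 460.
From triangle WVX: 93 < VX < 413.
Intersection: 94 < VX < 413, so integers 95 through 412: 318 values.

318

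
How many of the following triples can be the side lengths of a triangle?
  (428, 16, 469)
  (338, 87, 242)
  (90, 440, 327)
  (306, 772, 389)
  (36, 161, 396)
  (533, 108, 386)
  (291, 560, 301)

1

(16,428,469): 16+428 ≤ 469 → not valid
(87,242,338): 87+242 ≤ 338 → not valid
(90,327,440): 90+327 ≤ 440 → not valid
(306,389,772): 306+389 ≤ 772 → not valid
(36,161,396): 36+161 ≤ 396 → not valid
(108,386,533): 108+386 ≤ 533 → not valid
(291,301,560): 291+301 > 560 → valid
1 of the 7 triples forms a triangle.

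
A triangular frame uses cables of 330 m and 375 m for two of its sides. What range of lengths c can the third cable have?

By the triangle inequality, c must be less than 330 + 375 = 705 and greater than |330 − 375| = 45.

45 < c < 705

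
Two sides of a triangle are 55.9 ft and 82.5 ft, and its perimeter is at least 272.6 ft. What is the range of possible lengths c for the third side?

Triangle inequality alone gives 26.6 < c < 138.4.
The perimeter condition gives c ≥ 272.6 − 55.9 − 82.5 = 134.2.
Intersecting the two: 134.2 ≤ c < 138.4.

134.2 ≤ c < 138.4 ft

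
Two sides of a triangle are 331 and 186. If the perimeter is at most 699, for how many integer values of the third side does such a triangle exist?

37

Triangle inequality: 145 < x < 517. Perimeter ≤ 699 gives x ≤ 699 − 331 − 186 = 182.
So 145 < x ≤ 182; integers 146 through 182: 37 values.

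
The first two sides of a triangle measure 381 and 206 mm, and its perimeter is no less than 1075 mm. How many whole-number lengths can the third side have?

Triangle inequality: 175 < x < 587. Perimeter ≥ 1075 gives x ≥ 1075 − 381 − 206 = 488.
So 488 ≤ x < 587; integers 488 through 586: 99 values.

99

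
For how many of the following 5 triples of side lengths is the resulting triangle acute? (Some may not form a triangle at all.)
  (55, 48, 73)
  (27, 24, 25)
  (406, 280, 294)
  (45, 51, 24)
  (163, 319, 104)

1

(55,48,73): 48²+55² = 5329 = 73² → right
(27,24,25): 24²+25² = 1201 > 729 = 27² → acute
(406,280,294): 280²+294² = 164836 = 406² → right
(45,51,24): 24²+45² = 2601 = 51² → right
(163,319,104): 104+163 ≤ 319, not a triangle
1 of the 5 is acute.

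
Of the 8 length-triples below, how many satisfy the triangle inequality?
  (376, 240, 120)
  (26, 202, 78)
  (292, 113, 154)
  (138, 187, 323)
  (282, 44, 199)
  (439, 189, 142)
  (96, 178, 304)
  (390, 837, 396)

(120,240,376): 120+240 ≤ 376 → not valid
(26,78,202): 26+78 ≤ 202 → not valid
(113,154,292): 113+154 ≤ 292 → not valid
(138,187,323): 138+187 > 323 → valid
(44,199,282): 44+199 ≤ 282 → not valid
(142,189,439): 142+189 ≤ 439 → not valid
(96,178,304): 96+178 ≤ 304 → not valid
(390,396,837): 390+396 ≤ 837 → not valid
1 of the 8 triples forms a triangle.

1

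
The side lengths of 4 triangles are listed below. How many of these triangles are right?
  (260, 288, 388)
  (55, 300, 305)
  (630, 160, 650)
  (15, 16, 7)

3

(260,288,388): 260²+288² = 150544 = 388² → right
(55,300,305): 55²+300² = 93025 = 305² → right
(630,160,650): 160²+630² = 422500 = 650² → right
(15,16,7): 7²+15² = 274 > 256 = 16² → acute
3 of the 4 are right.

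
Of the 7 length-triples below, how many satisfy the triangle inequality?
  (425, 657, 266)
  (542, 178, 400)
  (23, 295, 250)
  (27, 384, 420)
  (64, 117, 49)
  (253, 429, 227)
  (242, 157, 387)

4

(266,425,657): 266+425 > 657 → valid
(178,400,542): 178+400 > 542 → valid
(23,250,295): 23+250 ≤ 295 → not valid
(27,384,420): 27+384 ≤ 420 → not valid
(49,64,117): 49+64 ≤ 117 → not valid
(227,253,429): 227+253 > 429 → valid
(157,242,387): 157+242 > 387 → valid
4 of the 7 triples form a triangle.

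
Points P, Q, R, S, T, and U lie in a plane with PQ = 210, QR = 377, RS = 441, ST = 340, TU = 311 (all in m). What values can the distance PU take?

0 ≤ PU ≤ 1679 m

The maximum is all hops collinear in one direction: 210 + 377 + 441 + 340 + 311 = 1679.
The longest hop is 441; the others sum to 1238. Since 441 ≤ 1238, the path can fold back on itself completely, so the minimum distance is 0.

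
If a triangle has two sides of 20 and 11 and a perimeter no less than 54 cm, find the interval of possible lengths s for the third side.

23 ≤ s < 31 cm

Triangle inequality alone gives 9 < s < 31.
The perimeter condition gives s ≥ 54 − 20 − 11 = 23.
Intersecting the two: 23 ≤ s < 31.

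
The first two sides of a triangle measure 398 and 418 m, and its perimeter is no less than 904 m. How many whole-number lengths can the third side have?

Triangle inequality: 20 < x < 816. Perimeter ≥ 904 gives x ≥ 904 − 398 − 418 = 88.
So 88 ≤ x < 816; integers 88 through 815: 728 values.

728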